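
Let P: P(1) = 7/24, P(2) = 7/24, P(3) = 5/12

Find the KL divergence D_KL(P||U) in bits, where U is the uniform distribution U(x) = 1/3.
0.0218 bits

U(i) = 1/3 for all i

D_KL(P||U) = Σ P(x) log₂(P(x) / (1/3))
           = Σ P(x) log₂(P(x)) + log₂(3)
           = log₂(3) - H(P)

H(P) = -Σ P(x) log₂(P(x)):
  -P(1)·log₂(P(1)) = -(7/24)·log₂(7/24) = 0.51847
  -P(2)·log₂(P(2)) = -(7/24)·log₂(7/24) = 0.51847
  -P(3)·log₂(P(3)) = -(5/12)·log₂(5/12) = 0.52626
H(P) = 0.51847 + 0.51847 + 0.52626 = 1.56320 bits

log₂(3) = 1.58496 bits

D_KL(P||U) = 1.58496 - 1.56320 = 0.02176 ≈ 0.0218 bits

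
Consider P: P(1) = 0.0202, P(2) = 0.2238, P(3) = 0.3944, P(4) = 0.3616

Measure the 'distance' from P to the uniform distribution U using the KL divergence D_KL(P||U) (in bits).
0.3429 bits

U(i) = 1/4 for all i

D_KL(P||U) = Σ P(x) log₂(P(x) / (1/4))
           = Σ P(x) log₂(P(x)) + log₂(4)
           = log₂(4) - H(P)

H(P) = -Σ P(x) log₂(P(x)):
  -P(1)·log₂(P(1)) = -(0.0202)·log₂(0.0202) = 0.11372
  -P(2)·log₂(P(2)) = -(0.2238)·log₂(0.2238) = 0.48334
  -P(3)·log₂(P(3)) = -(0.3944)·log₂(0.3944) = 0.52939
  -P(4)·log₂(P(4)) = -(0.3616)·log₂(0.3616) = 0.53066
H(P) = 0.11372 + 0.48334 + 0.52939 + 0.53066 = 1.65711 bits

log₂(4) = 2.00000 bits

D_KL(P||U) = 2.00000 - 1.65711 = 0.34289 ≈ 0.3429 bits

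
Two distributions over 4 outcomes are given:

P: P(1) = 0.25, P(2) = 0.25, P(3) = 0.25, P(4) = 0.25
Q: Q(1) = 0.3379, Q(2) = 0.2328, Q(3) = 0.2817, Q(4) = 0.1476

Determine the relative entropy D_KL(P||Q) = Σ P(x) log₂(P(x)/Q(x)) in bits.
0.0640 bits

D_KL(P||Q) = Σ P(x) log₂(P(x)/Q(x))

Computing term by term:
  P(1)·log₂(P(1)/Q(1)) = 0.25·log₂(0.25/0.3379) = -0.10867
  P(2)·log₂(P(2)/Q(2)) = 0.25·log₂(0.25/0.2328) = 0.02571
  P(3)·log₂(P(3)/Q(3)) = 0.25·log₂(0.25/0.2817) = -0.04306
  P(4)·log₂(P(4)/Q(4)) = 0.25·log₂(0.25/0.1476) = 0.19006

D_KL(P||Q) = -0.10867 + 0.02571 - 0.04306 + 0.19006 = 0.06404 ≈ 0.0640 bits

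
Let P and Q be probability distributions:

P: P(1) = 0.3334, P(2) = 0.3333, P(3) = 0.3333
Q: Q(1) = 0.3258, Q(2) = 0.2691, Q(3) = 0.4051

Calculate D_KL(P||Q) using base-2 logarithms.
0.0202 bits

D_KL(P||Q) = Σ P(x) log₂(P(x)/Q(x))

Computing term by term:
  P(1)·log₂(P(1)/Q(1)) = 0.3334·log₂(0.3334/0.3258) = 0.01109
  P(2)·log₂(P(2)/Q(2)) = 0.3333·log₂(0.3333/0.2691) = 0.10288
  P(3)·log₂(P(3)/Q(3)) = 0.3333·log₂(0.3333/0.4051) = -0.09381

D_KL(P||Q) = 0.01109 + 0.10288 - 0.09381 = 0.02016 ≈ 0.0202 bits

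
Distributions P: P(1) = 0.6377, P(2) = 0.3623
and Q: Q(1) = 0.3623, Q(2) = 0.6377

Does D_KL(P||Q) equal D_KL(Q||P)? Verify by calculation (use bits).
D_KL(P||Q) = 0.2246 bits, D_KL(Q||P) = 0.2246 bits. Yes — for this pair D_KL(P||Q) = D_KL(Q||P).

D_KL(P||Q) = Σ P(x) log₂(P(x)/Q(x))

Computing term by term:
  P(1)·log₂(P(1)/Q(1)) = 0.6377·log₂(0.6377/0.3623) = 0.52017
  P(2)·log₂(P(2)/Q(2)) = 0.3623·log₂(0.3623/0.6377) = -0.29553

D_KL(P||Q) = 0.52017 - 0.29553 = 0.22464 ≈ 0.2246 bits

D_KL(Q||P) = Σ Q(x) log₂(Q(x)/P(x))

Computing term by term:
  Q(1)·log₂(Q(1)/P(1)) = 0.3623·log₂(0.3623/0.6377) = -0.29553
  Q(2)·log₂(Q(2)/P(2)) = 0.6377·log₂(0.6377/0.3623) = 0.52017

D_KL(Q||P) = -0.29553 + 0.52017 = 0.22464 ≈ 0.2246 bits

These ARE equal here. Q is P with outcomes relabeled (Q(1) = P(2), Q(2) = P(1)) by a relabeling that is its own inverse, so the two sums contain exactly the same terms in a different order. This is a special case — KL divergence is not symmetric in general: D_KL(P||Q) ≠ D_KL(Q||P) for most P, Q.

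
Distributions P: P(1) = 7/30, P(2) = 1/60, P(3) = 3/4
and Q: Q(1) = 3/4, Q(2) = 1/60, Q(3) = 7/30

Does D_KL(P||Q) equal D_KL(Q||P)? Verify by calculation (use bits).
D_KL(P||Q) = 0.8703 bits, D_KL(Q||P) = 0.8703 bits. Yes — for this pair D_KL(P||Q) = D_KL(Q||P).

D_KL(P||Q) = Σ P(x) log₂(P(x)/Q(x))

Computing term by term:
  P(1)·log₂(P(1)/Q(1)) = (7/30)·log₂((7/30)/(3/4)) = -0.39305
  P(2)·log₂(P(2)/Q(2)) = (1/60)·log₂((1/60)/(1/60)) = 0.00000
  P(3)·log₂(P(3)/Q(3)) = (3/4)·log₂((3/4)/(7/30)) = 1.26337

D_KL(P||Q) = -0.39305 + 0.00000 + 1.26337 = 0.87032 ≈ 0.8703 bits

D_KL(Q||P) = Σ Q(x) log₂(Q(x)/P(x))

Computing term by term:
  Q(1)·log₂(Q(1)/P(1)) = (3/4)·log₂((3/4)/(7/30)) = 1.26337
  Q(2)·log₂(Q(2)/P(2)) = (1/60)·log₂((1/60)/(1/60)) = 0.00000
  Q(3)·log₂(Q(3)/P(3)) = (7/30)·log₂((7/30)/(3/4)) = -0.39305

D_KL(Q||P) = 1.26337 + 0.00000 - 0.39305 = 0.87032 ≈ 0.8703 bits

These ARE equal here. Q is P with outcomes relabeled (Q(1) = P(3), Q(3) = P(1)) by a relabeling that is its own inverse, so the two sums contain exactly the same terms in a different order. This is a special case — KL divergence is not symmetric in general: D_KL(P||Q) ≠ D_KL(Q||P) for most P, Q.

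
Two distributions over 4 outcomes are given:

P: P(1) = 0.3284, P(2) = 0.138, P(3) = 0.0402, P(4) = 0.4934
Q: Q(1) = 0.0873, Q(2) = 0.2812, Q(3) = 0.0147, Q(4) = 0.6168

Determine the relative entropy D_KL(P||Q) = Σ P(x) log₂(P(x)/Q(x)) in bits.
0.3854 bits

D_KL(P||Q) = Σ P(x) log₂(P(x)/Q(x))

Computing term by term:
  P(1)·log₂(P(1)/Q(1)) = 0.3284·log₂(0.3284/0.0873) = 0.62770
  P(2)·log₂(P(2)/Q(2)) = 0.138·log₂(0.138/0.2812) = -0.14172
  P(3)·log₂(P(3)/Q(3)) = 0.0402·log₂(0.0402/0.0147) = 0.05835
  P(4)·log₂(P(4)/Q(4)) = 0.4934·log₂(0.4934/0.6168) = -0.15890

D_KL(P||Q) = 0.62770 - 0.14172 + 0.05835 - 0.15890 = 0.38543 ≈ 0.3854 bits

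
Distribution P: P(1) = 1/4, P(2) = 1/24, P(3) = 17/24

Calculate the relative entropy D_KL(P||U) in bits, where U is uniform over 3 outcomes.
0.5415 bits

U(i) = 1/3 for all i

D_KL(P||U) = Σ P(x) log₂(P(x) / (1/3))
           = Σ P(x) log₂(P(x)) + log₂(3)
           = log₂(3) - H(P)

H(P) = -Σ P(x) log₂(P(x)):
  -P(1)·log₂(P(1)) = -(1/4)·log₂(1/4) = 0.50000
  -P(2)·log₂(P(2)) = -(1/24)·log₂(1/24) = 0.19104
  -P(3)·log₂(P(3)) = -(17/24)·log₂(17/24) = 0.35240
H(P) = 0.50000 + 0.19104 + 0.35240 = 1.04344 bits

log₂(3) = 1.58496 bits

D_KL(P||U) = 1.58496 - 1.04344 = 0.54152 ≈ 0.5415 bits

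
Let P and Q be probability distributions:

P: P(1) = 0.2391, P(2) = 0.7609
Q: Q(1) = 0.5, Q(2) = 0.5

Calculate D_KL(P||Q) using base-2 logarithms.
0.2065 bits

D_KL(P||Q) = Σ P(x) log₂(P(x)/Q(x))

Computing term by term:
  P(1)·log₂(P(1)/Q(1)) = 0.2391·log₂(0.2391/0.5) = -0.25448
  P(2)·log₂(P(2)/Q(2)) = 0.7609·log₂(0.7609/0.5) = 0.46094

D_KL(P||Q) = -0.25448 + 0.46094 = 0.20646 ≈ 0.2065 bits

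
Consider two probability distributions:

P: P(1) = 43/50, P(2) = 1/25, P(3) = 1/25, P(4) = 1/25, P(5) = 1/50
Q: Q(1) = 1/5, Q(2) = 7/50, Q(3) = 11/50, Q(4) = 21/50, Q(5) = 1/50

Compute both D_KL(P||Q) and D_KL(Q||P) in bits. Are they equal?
D_KL(P||Q) = 1.5034 bits, D_KL(Q||P) = 1.7980 bits. No, they are not equal.

D_KL(P||Q) = Σ P(x) log₂(P(x)/Q(x))

Computing term by term:
  P(1)·log₂(P(1)/Q(1)) = (43/50)·log₂((43/50)/(1/5)) = 1.80973
  P(2)·log₂(P(2)/Q(2)) = (1/25)·log₂((1/25)/(7/50)) = -0.07229
  P(3)·log₂(P(3)/Q(3)) = (1/25)·log₂((1/25)/(11/50)) = -0.09838
  P(4)·log₂(P(4)/Q(4)) = (1/25)·log₂((1/25)/(21/50)) = -0.13569
  P(5)·log₂(P(5)/Q(5)) = (1/50)·log₂((1/50)/(1/50)) = 0.00000

D_KL(P||Q) = 1.80973 - 0.07229 - 0.09838 - 0.13569 + 0.00000 = 1.50337 ≈ 1.5034 bits

D_KL(Q||P) = Σ Q(x) log₂(Q(x)/P(x))

Computing term by term:
  Q(1)·log₂(Q(1)/P(1)) = (1/5)·log₂((1/5)/(43/50)) = -0.42087
  Q(2)·log₂(Q(2)/P(2)) = (7/50)·log₂((7/50)/(1/25)) = 0.25303
  Q(3)·log₂(Q(3)/P(3)) = (11/50)·log₂((11/50)/(1/25)) = 0.54107
  Q(4)·log₂(Q(4)/P(4)) = (21/50)·log₂((21/50)/(1/25)) = 1.42477
  Q(5)·log₂(Q(5)/P(5)) = (1/50)·log₂((1/50)/(1/50)) = 0.00000

D_KL(Q||P) = -0.42087 + 0.25303 + 0.54107 + 1.42477 + 0.00000 = 1.79800 ≈ 1.7980 bits

These are NOT equal (difference: 0.2946 bits). KL divergence is asymmetric: D_KL(P||Q) ≠ D_KL(Q||P) in general.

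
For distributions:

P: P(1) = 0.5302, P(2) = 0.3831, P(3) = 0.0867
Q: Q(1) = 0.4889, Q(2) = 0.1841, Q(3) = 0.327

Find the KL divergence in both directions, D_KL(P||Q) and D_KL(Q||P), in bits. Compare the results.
D_KL(P||Q) = 0.3010 bits, D_KL(Q||P) = 0.3744 bits. D_KL(Q||P) is larger than D_KL(P||Q) by 0.0734 bits; the two directions differ.

D_KL(P||Q) = Σ P(x) log₂(P(x)/Q(x))

Computing term by term:
  P(1)·log₂(P(1)/Q(1)) = 0.5302·log₂(0.5302/0.4889) = 0.06203
  P(2)·log₂(P(2)/Q(2)) = 0.3831·log₂(0.3831/0.1841) = 0.40503
  P(3)·log₂(P(3)/Q(3)) = 0.0867·log₂(0.0867/0.327) = -0.16605

D_KL(P||Q) = 0.06203 + 0.40503 - 0.16605 = 0.30101 ≈ 0.3010 bits

D_KL(Q||P) = Σ Q(x) log₂(Q(x)/P(x))

Computing term by term:
  Q(1)·log₂(Q(1)/P(1)) = 0.4889·log₂(0.4889/0.5302) = -0.05720
  Q(2)·log₂(Q(2)/P(2)) = 0.1841·log₂(0.1841/0.3831) = -0.19464
  Q(3)·log₂(Q(3)/P(3)) = 0.327·log₂(0.327/0.0867) = 0.62627

D_KL(Q||P) = -0.05720 - 0.19464 + 0.62627 = 0.37443 ≈ 0.3744 bits

These are NOT equal (difference: 0.0734 bits). KL divergence is asymmetric: D_KL(P||Q) ≠ D_KL(Q||P) in general.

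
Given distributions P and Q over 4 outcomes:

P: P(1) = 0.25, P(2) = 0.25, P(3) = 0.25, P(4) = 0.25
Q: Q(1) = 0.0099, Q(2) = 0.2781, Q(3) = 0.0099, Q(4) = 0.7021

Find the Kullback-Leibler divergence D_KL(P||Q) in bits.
1.9183 bits

D_KL(P||Q) = Σ P(x) log₂(P(x)/Q(x))

Computing term by term:
  P(1)·log₂(P(1)/Q(1)) = 0.25·log₂(0.25/0.0099) = 1.16459
  P(2)·log₂(P(2)/Q(2)) = 0.25·log₂(0.25/0.2781) = -0.03842
  P(3)·log₂(P(3)/Q(3)) = 0.25·log₂(0.25/0.0099) = 1.16459
  P(4)·log₂(P(4)/Q(4)) = 0.25·log₂(0.25/0.7021) = -0.37244

D_KL(P||Q) = 1.16459 - 0.03842 + 1.16459 - 0.37244 = 1.91832 ≈ 1.9183 bits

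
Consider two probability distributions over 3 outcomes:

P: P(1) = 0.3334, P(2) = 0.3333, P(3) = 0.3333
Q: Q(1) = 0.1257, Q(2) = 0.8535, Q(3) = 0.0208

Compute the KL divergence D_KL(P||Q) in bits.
1.3510 bits

D_KL(P||Q) = Σ P(x) log₂(P(x)/Q(x))

Computing term by term:
  P(1)·log₂(P(1)/Q(1)) = 0.3334·log₂(0.3334/0.1257) = 0.46918
  P(2)·log₂(P(2)/Q(2)) = 0.3333·log₂(0.3333/0.8535) = -0.45214
  P(3)·log₂(P(3)/Q(3)) = 0.3333·log₂(0.3333/0.0208) = 1.33392

D_KL(P||Q) = 0.46918 - 0.45214 + 1.33392 = 1.35096 ≈ 1.3510 bits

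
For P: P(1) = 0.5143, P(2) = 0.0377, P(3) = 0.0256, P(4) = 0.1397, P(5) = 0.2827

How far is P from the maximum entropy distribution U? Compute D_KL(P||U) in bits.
0.6029 bits

U(i) = 1/5 for all i

D_KL(P||U) = Σ P(x) log₂(P(x) / (1/5))
           = Σ P(x) log₂(P(x)) + log₂(5)
           = log₂(5) - H(P)

H(P) = -Σ P(x) log₂(P(x)):
  -P(1)·log₂(P(1)) = -(0.5143)·log₂(0.5143) = 0.49338
  -P(2)·log₂(P(2)) = -(0.0377)·log₂(0.0377) = 0.17829
  -P(3)·log₂(P(3)) = -(0.0256)·log₂(0.0256) = 0.13537
  -P(4)·log₂(P(4)) = -(0.1397)·log₂(0.1397) = 0.39669
  -P(5)·log₂(P(5)) = -(0.2827)·log₂(0.2827) = 0.51526
H(P) = 0.49338 + 0.17829 + 0.13537 + 0.39669 + 0.51526 = 1.71899 bits

log₂(5) = 2.32193 bits

D_KL(P||U) = 2.32193 - 1.71899 = 0.60294 ≈ 0.6029 bits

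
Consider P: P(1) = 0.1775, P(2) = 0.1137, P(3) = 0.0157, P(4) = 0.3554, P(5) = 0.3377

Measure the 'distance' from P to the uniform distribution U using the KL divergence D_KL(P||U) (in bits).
0.3692 bits

U(i) = 1/5 for all i

D_KL(P||U) = Σ P(x) log₂(P(x) / (1/5))
           = Σ P(x) log₂(P(x)) + log₂(5)
           = log₂(5) - H(P)

H(P) = -Σ P(x) log₂(P(x)):
  -P(1)·log₂(P(1)) = -(0.1775)·log₂(0.1775) = 0.44270
  -P(2)·log₂(P(2)) = -(0.1137)·log₂(0.1137) = 0.35664
  -P(3)·log₂(P(3)) = -(0.0157)·log₂(0.0157) = 0.09409
  -P(4)·log₂(P(4)) = -(0.3554)·log₂(0.3554) = 0.53043
  -P(5)·log₂(P(5)) = -(0.3377)·log₂(0.3377) = 0.52890
H(P) = 0.44270 + 0.35664 + 0.09409 + 0.53043 + 0.52890 = 1.95276 bits

log₂(5) = 2.32193 bits

D_KL(P||U) = 2.32193 - 1.95276 = 0.36917 ≈ 0.3692 bits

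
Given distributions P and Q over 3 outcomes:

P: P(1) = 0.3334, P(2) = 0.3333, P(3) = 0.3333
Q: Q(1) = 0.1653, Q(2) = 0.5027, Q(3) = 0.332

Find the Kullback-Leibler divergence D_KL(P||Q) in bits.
0.1417 bits

D_KL(P||Q) = Σ P(x) log₂(P(x)/Q(x))

Computing term by term:
  P(1)·log₂(P(1)/Q(1)) = 0.3334·log₂(0.3334/0.1653) = 0.33746
  P(2)·log₂(P(2)/Q(2)) = 0.3333·log₂(0.3333/0.5027) = -0.19761
  P(3)·log₂(P(3)/Q(3)) = 0.3333·log₂(0.3333/0.332) = 0.00188

D_KL(P||Q) = 0.33746 - 0.19761 + 0.00188 = 0.14173 ≈ 0.1417 bits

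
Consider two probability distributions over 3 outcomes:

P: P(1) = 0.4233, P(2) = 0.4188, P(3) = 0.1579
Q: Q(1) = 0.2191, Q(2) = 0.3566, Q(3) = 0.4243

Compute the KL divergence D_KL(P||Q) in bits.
0.2741 bits

D_KL(P||Q) = Σ P(x) log₂(P(x)/Q(x))

Computing term by term:
  P(1)·log₂(P(1)/Q(1)) = 0.4233·log₂(0.4233/0.2191) = 0.40217
  P(2)·log₂(P(2)/Q(2)) = 0.4188·log₂(0.4188/0.3566) = 0.09714
  P(3)·log₂(P(3)/Q(3)) = 0.1579·log₂(0.1579/0.4243) = -0.22518

D_KL(P||Q) = 0.40217 + 0.09714 - 0.22518 = 0.27413 ≈ 0.2741 bits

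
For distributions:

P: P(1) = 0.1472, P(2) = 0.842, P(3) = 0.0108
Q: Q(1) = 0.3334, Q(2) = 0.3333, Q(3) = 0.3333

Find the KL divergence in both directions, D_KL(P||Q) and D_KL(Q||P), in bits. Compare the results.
D_KL(P||Q) = 0.8987 bits, D_KL(Q||P) = 1.5967 bits. D_KL(Q||P) is larger than D_KL(P||Q) by 0.6980 bits; the two directions differ.

D_KL(P||Q) = Σ P(x) log₂(P(x)/Q(x))

Computing term by term:
  P(1)·log₂(P(1)/Q(1)) = 0.1472·log₂(0.1472/0.3334) = -0.17362
  P(2)·log₂(P(2)/Q(2)) = 0.842·log₂(0.842/0.3333) = 1.12575
  P(3)·log₂(P(3)/Q(3)) = 0.0108·log₂(0.0108/0.3333) = -0.05344

D_KL(P||Q) = -0.17362 + 1.12575 - 0.05344 = 0.89869 ≈ 0.8987 bits

D_KL(Q||P) = Σ Q(x) log₂(Q(x)/P(x))

Computing term by term:
  Q(1)·log₂(Q(1)/P(1)) = 0.3334·log₂(0.3334/0.1472) = 0.39324
  Q(2)·log₂(Q(2)/P(2)) = 0.3333·log₂(0.3333/0.842) = -0.44562
  Q(3)·log₂(Q(3)/P(3)) = 0.3333·log₂(0.3333/0.0108) = 1.64907

D_KL(Q||P) = 0.39324 - 0.44562 + 1.64907 = 1.59669 ≈ 1.5967 bits

These are NOT equal (difference: 0.6980 bits). KL divergence is asymmetric: D_KL(P||Q) ≠ D_KL(Q||P) in general.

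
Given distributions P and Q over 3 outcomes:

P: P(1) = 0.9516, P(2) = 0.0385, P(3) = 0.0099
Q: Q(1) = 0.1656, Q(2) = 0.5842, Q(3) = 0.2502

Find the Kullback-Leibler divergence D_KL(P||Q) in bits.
2.2034 bits

D_KL(P||Q) = Σ P(x) log₂(P(x)/Q(x))

Computing term by term:
  P(1)·log₂(P(1)/Q(1)) = 0.9516·log₂(0.9516/0.1656) = 2.40056
  P(2)·log₂(P(2)/Q(2)) = 0.0385·log₂(0.0385/0.5842) = -0.15106
  P(3)·log₂(P(3)/Q(3)) = 0.0099·log₂(0.0099/0.2502) = -0.04613

D_KL(P||Q) = 2.40056 - 0.15106 - 0.04613 = 2.20337 ≈ 2.2034 bits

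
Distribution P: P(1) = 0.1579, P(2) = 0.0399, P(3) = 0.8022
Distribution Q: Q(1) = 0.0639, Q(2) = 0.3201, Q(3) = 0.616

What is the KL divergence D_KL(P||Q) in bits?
0.3919 bits

D_KL(P||Q) = Σ P(x) log₂(P(x)/Q(x))

Computing term by term:
  P(1)·log₂(P(1)/Q(1)) = 0.1579·log₂(0.1579/0.0639) = 0.20608
  P(2)·log₂(P(2)/Q(2)) = 0.0399·log₂(0.0399/0.3201) = -0.11986
  P(3)·log₂(P(3)/Q(3)) = 0.8022·log₂(0.8022/0.616) = 0.30566

D_KL(P||Q) = 0.20608 - 0.11986 + 0.30566 = 0.39188 ≈ 0.3919 bits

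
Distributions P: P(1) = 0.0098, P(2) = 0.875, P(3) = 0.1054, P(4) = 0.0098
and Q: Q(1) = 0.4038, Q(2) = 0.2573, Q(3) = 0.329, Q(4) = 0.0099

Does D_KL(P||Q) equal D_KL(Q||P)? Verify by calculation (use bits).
D_KL(P||Q) = 1.3193 bits, D_KL(Q||P) = 2.2524 bits. No — D_KL(P||Q) ≠ D_KL(Q||P) for this pair.

D_KL(P||Q) = Σ P(x) log₂(P(x)/Q(x))

Computing term by term:
  P(1)·log₂(P(1)/Q(1)) = 0.0098·log₂(0.0098/0.4038) = -0.05257
  P(2)·log₂(P(2)/Q(2)) = 0.875·log₂(0.875/0.2573) = 1.54510
  P(3)·log₂(P(3)/Q(3)) = 0.1054·log₂(0.1054/0.329) = -0.17309
  P(4)·log₂(P(4)/Q(4)) = 0.0098·log₂(0.0098/0.0099) = -0.00014

D_KL(P||Q) = -0.05257 + 1.54510 - 0.17309 - 0.00014 = 1.31930 ≈ 1.3193 bits

D_KL(Q||P) = Σ Q(x) log₂(Q(x)/P(x))

Computing term by term:
  Q(1)·log₂(Q(1)/P(1)) = 0.4038·log₂(0.4038/0.0098) = 2.16627
  Q(2)·log₂(Q(2)/P(2)) = 0.2573·log₂(0.2573/0.875) = -0.45435
  Q(3)·log₂(Q(3)/P(3)) = 0.329·log₂(0.329/0.1054) = 0.54029
  Q(4)·log₂(Q(4)/P(4)) = 0.0099·log₂(0.0099/0.0098) = 0.00015

D_KL(Q||P) = 2.16627 - 0.45435 + 0.54029 + 0.00015 = 2.25236 ≈ 2.2524 bits

These are NOT equal (difference: 0.9331 bits). KL divergence is asymmetric: D_KL(P||Q) ≠ D_KL(Q||P) in general.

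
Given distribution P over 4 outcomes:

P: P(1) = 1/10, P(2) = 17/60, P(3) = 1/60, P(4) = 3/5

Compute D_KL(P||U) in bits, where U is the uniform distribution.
0.6117 bits

U(i) = 1/4 for all i

D_KL(P||U) = Σ P(x) log₂(P(x) / (1/4))
           = Σ P(x) log₂(P(x)) + log₂(4)
           = log₂(4) - H(P)

H(P) = -Σ P(x) log₂(P(x)):
  -P(1)·log₂(P(1)) = -(1/10)·log₂(1/10) = 0.33219
  -P(2)·log₂(P(2)) = -(17/60)·log₂(17/60) = 0.51550
  -P(3)·log₂(P(3)) = -(1/60)·log₂(1/60) = 0.09845
  -P(4)·log₂(P(4)) = -(3/5)·log₂(3/5) = 0.44218
H(P) = 0.33219 + 0.51550 + 0.09845 + 0.44218 = 1.38832 bits

log₂(4) = 2.00000 bits

D_KL(P||U) = 2.00000 - 1.38832 = 0.61168 ≈ 0.6117 bits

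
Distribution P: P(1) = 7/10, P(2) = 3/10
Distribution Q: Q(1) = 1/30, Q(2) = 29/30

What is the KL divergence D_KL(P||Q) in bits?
2.5682 bits

D_KL(P||Q) = Σ P(x) log₂(P(x)/Q(x))

Computing term by term:
  P(1)·log₂(P(1)/Q(1)) = (7/10)·log₂((7/10)/(1/30)) = 3.07462
  P(2)·log₂(P(2)/Q(2)) = (3/10)·log₂((3/10)/(29/30)) = -0.50642

D_KL(P||Q) = 3.07462 - 0.50642 = 2.56820 ≈ 2.5682 bits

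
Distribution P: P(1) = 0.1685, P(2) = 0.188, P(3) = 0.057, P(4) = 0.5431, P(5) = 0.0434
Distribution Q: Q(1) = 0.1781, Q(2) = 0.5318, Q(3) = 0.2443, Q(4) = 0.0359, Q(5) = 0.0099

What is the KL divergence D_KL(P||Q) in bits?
1.8059 bits

D_KL(P||Q) = Σ P(x) log₂(P(x)/Q(x))

Computing term by term:
  P(1)·log₂(P(1)/Q(1)) = 0.1685·log₂(0.1685/0.1781) = -0.01347
  P(2)·log₂(P(2)/Q(2)) = 0.188·log₂(0.188/0.5318) = -0.28203
  P(3)·log₂(P(3)/Q(3)) = 0.057·log₂(0.057/0.2443) = -0.11968
  P(4)·log₂(P(4)/Q(4)) = 0.5431·log₂(0.5431/0.0359) = 2.12850
  P(5)·log₂(P(5)/Q(5)) = 0.0434·log₂(0.0434/0.0099) = 0.09254

D_KL(P||Q) = -0.01347 - 0.28203 - 0.11968 + 2.12850 + 0.09254 = 1.80586 ≈ 1.8059 bits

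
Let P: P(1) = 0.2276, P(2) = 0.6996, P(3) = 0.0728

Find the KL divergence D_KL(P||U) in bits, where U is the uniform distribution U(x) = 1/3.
0.4632 bits

U(i) = 1/3 for all i

D_KL(P||U) = Σ P(x) log₂(P(x) / (1/3))
           = Σ P(x) log₂(P(x)) + log₂(3)
           = log₂(3) - H(P)

H(P) = -Σ P(x) log₂(P(x)):
  -P(1)·log₂(P(1)) = -(0.2276)·log₂(0.2276) = 0.48602
  -P(2)·log₂(P(2)) = -(0.6996)·log₂(0.6996) = 0.36057
  -P(3)·log₂(P(3)) = -(0.0728)·log₂(0.0728) = 0.27518
H(P) = 0.48602 + 0.36057 + 0.27518 = 1.12177 bits

log₂(3) = 1.58496 bits

D_KL(P||U) = 1.58496 - 1.12177 = 0.46319 ≈ 0.4632 bits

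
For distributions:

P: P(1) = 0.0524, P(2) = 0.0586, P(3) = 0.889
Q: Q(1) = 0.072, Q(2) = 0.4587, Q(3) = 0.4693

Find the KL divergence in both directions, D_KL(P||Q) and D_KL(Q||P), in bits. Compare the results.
D_KL(P||Q) = 0.6214 bits, D_KL(Q||P) = 0.9622 bits. D_KL(Q||P) is larger than D_KL(P||Q) by 0.3408 bits; the two directions differ.

D_KL(P||Q) = Σ P(x) log₂(P(x)/Q(x))

Computing term by term:
  P(1)·log₂(P(1)/Q(1)) = 0.0524·log₂(0.0524/0.072) = -0.02402
  P(2)·log₂(P(2)/Q(2)) = 0.0586·log₂(0.0586/0.4587) = -0.17396
  P(3)·log₂(P(3)/Q(3)) = 0.889·log₂(0.889/0.4693) = 0.81937

D_KL(P||Q) = -0.02402 - 0.17396 + 0.81937 = 0.62139 ≈ 0.6214 bits

D_KL(Q||P) = Σ Q(x) log₂(Q(x)/P(x))

Computing term by term:
  Q(1)·log₂(Q(1)/P(1)) = 0.072·log₂(0.072/0.0524) = 0.03301
  Q(2)·log₂(Q(2)/P(2)) = 0.4587·log₂(0.4587/0.0586) = 1.36169
  Q(3)·log₂(Q(3)/P(3)) = 0.4693·log₂(0.4693/0.889) = -0.43254

D_KL(Q||P) = 0.03301 + 1.36169 - 0.43254 = 0.96216 ≈ 0.9622 bits

These are NOT equal (difference: 0.3408 bits). KL divergence is asymmetric: D_KL(P||Q) ≠ D_KL(Q||P) in general.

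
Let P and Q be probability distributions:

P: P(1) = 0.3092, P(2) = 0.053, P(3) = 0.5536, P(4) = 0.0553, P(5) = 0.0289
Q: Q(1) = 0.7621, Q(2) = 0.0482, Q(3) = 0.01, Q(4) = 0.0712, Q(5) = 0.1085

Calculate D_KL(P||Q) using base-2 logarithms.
2.7353 bits

D_KL(P||Q) = Σ P(x) log₂(P(x)/Q(x))

Computing term by term:
  P(1)·log₂(P(1)/Q(1)) = 0.3092·log₂(0.3092/0.7621) = -0.40241
  P(2)·log₂(P(2)/Q(2)) = 0.053·log₂(0.053/0.0482) = 0.00726
  P(3)·log₂(P(3)/Q(3)) = 0.5536·log₂(0.5536/0.01) = 3.20577
  P(4)·log₂(P(4)/Q(4)) = 0.0553·log₂(0.0553/0.0712) = -0.02016
  P(5)·log₂(P(5)/Q(5)) = 0.0289·log₂(0.0289/0.1085) = -0.05516

D_KL(P||Q) = -0.40241 + 0.00726 + 3.20577 - 0.02016 - 0.05516 = 2.73530 ≈ 2.7353 bits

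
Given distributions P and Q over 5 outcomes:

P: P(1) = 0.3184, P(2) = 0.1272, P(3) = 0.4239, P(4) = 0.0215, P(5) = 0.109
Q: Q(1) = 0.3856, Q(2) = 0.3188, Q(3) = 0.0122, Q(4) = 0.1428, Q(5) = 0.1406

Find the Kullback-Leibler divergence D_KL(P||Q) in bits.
1.8145 bits

D_KL(P||Q) = Σ P(x) log₂(P(x)/Q(x))

Computing term by term:
  P(1)·log₂(P(1)/Q(1)) = 0.3184·log₂(0.3184/0.3856) = -0.08796
  P(2)·log₂(P(2)/Q(2)) = 0.1272·log₂(0.1272/0.3188) = -0.16861
  P(3)·log₂(P(3)/Q(3)) = 0.4239·log₂(0.4239/0.0122) = 2.16985
  P(4)·log₂(P(4)/Q(4)) = 0.0215·log₂(0.0215/0.1428) = -0.05873
  P(5)·log₂(P(5)/Q(5)) = 0.109·log₂(0.109/0.1406) = -0.04003

D_KL(P||Q) = -0.08796 - 0.16861 + 2.16985 - 0.05873 - 0.04003 = 1.81452 ≈ 1.8145 bits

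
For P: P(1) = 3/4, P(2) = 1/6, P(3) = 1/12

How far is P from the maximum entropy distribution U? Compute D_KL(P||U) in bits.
0.5441 bits

U(i) = 1/3 for all i

D_KL(P||U) = Σ P(x) log₂(P(x) / (1/3))
           = Σ P(x) log₂(P(x)) + log₂(3)
           = log₂(3) - H(P)

H(P) = -Σ P(x) log₂(P(x)):
  -P(1)·log₂(P(1)) = -(3/4)·log₂(3/4) = 0.31128
  -P(2)·log₂(P(2)) = -(1/6)·log₂(1/6) = 0.43083
  -P(3)·log₂(P(3)) = -(1/12)·log₂(1/12) = 0.29875
H(P) = 0.31128 + 0.43083 + 0.29875 = 1.04086 bits

log₂(3) = 1.58496 bits

D_KL(P||U) = 1.58496 - 1.04086 = 0.54410 ≈ 0.5441 bits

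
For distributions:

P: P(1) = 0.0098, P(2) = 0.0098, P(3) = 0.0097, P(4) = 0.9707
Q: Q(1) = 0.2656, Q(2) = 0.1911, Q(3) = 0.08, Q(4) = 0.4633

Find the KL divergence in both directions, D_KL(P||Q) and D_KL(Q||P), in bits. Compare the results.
D_KL(P||Q) = 0.9176 bits, D_KL(Q||P) = 1.8324 bits. D_KL(Q||P) is larger than D_KL(P||Q) by 0.9148 bits; the two directions differ.

D_KL(P||Q) = Σ P(x) log₂(P(x)/Q(x))

Computing term by term:
  P(1)·log₂(P(1)/Q(1)) = 0.0098·log₂(0.0098/0.2656) = -0.04665
  P(2)·log₂(P(2)/Q(2)) = 0.0098·log₂(0.0098/0.1911) = -0.04200
  P(3)·log₂(P(3)/Q(3)) = 0.0097·log₂(0.0097/0.08) = -0.02953
  P(4)·log₂(P(4)/Q(4)) = 0.9707·log₂(0.9707/0.4633) = 1.03581

D_KL(P||Q) = -0.04665 - 0.04200 - 0.02953 + 1.03581 = 0.91763 ≈ 0.9176 bits

D_KL(Q||P) = Σ Q(x) log₂(Q(x)/P(x))

Computing term by term:
  Q(1)·log₂(Q(1)/P(1)) = 0.2656·log₂(0.2656/0.0098) = 1.26434
  Q(2)·log₂(Q(2)/P(2)) = 0.1911·log₂(0.1911/0.0098) = 0.81894
  Q(3)·log₂(Q(3)/P(3)) = 0.08·log₂(0.08/0.0097) = 0.24352
  Q(4)·log₂(Q(4)/P(4)) = 0.4633·log₂(0.4633/0.9707) = -0.49438

D_KL(Q||P) = 1.26434 + 0.81894 + 0.24352 - 0.49438 = 1.83242 ≈ 1.8324 bits

These are NOT equal (difference: 0.9148 bits). KL divergence is asymmetric: D_KL(P||Q) ≠ D_KL(Q||P) in general.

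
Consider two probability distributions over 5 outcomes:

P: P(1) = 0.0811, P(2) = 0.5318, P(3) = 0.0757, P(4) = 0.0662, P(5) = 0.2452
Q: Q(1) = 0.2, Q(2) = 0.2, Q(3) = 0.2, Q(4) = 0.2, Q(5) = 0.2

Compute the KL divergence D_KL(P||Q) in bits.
0.5051 bits

D_KL(P||Q) = Σ P(x) log₂(P(x)/Q(x))

Computing term by term:
  P(1)·log₂(P(1)/Q(1)) = 0.0811·log₂(0.0811/0.2) = -0.10561
  P(2)·log₂(P(2)/Q(2)) = 0.5318·log₂(0.5318/0.2) = 0.75031
  P(3)·log₂(P(3)/Q(3)) = 0.0757·log₂(0.0757/0.2) = -0.10610
  P(4)·log₂(P(4)/Q(4)) = 0.0662·log₂(0.0662/0.2) = -0.10560
  P(5)·log₂(P(5)/Q(5)) = 0.2452·log₂(0.2452/0.2) = 0.07208

D_KL(P||Q) = -0.10561 + 0.75031 - 0.10610 - 0.10560 + 0.07208 = 0.50508 ≈ 0.5051 bits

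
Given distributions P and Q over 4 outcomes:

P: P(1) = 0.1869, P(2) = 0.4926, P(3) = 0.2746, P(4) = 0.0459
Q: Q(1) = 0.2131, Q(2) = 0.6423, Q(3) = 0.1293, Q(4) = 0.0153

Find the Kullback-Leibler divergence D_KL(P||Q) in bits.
0.1472 bits

D_KL(P||Q) = Σ P(x) log₂(P(x)/Q(x))

Computing term by term:
  P(1)·log₂(P(1)/Q(1)) = 0.1869·log₂(0.1869/0.2131) = -0.03537
  P(2)·log₂(P(2)/Q(2)) = 0.4926·log₂(0.4926/0.6423) = -0.18858
  P(3)·log₂(P(3)/Q(3)) = 0.2746·log₂(0.2746/0.1293) = 0.29838
  P(4)·log₂(P(4)/Q(4)) = 0.0459·log₂(0.0459/0.0153) = 0.07275

D_KL(P||Q) = -0.03537 - 0.18858 + 0.29838 + 0.07275 = 0.14718 ≈ 0.1472 bits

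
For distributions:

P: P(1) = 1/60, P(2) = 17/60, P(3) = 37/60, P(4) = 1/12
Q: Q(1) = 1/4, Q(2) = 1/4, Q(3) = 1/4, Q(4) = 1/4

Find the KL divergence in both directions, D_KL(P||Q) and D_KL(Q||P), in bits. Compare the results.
D_KL(P||Q) = 0.6572 bits, D_KL(Q||P) = 1.0022 bits. D_KL(Q||P) is larger than D_KL(P||Q) by 0.3450 bits; the two directions differ.

D_KL(P||Q) = Σ P(x) log₂(P(x)/Q(x))

Computing term by term:
  P(1)·log₂(P(1)/Q(1)) = (1/60)·log₂((1/60)/(1/4)) = -0.06511
  P(2)·log₂(P(2)/Q(2)) = (17/60)·log₂((17/60)/(1/4)) = 0.05116
  P(3)·log₂(P(3)/Q(3)) = (37/60)·log₂((37/60)/(1/4)) = 0.80325
  P(4)·log₂(P(4)/Q(4)) = (1/12)·log₂((1/12)/(1/4)) = -0.13208

D_KL(P||Q) = -0.06511 + 0.05116 + 0.80325 - 0.13208 = 0.65722 ≈ 0.6572 bits

D_KL(Q||P) = Σ Q(x) log₂(Q(x)/P(x))

Computing term by term:
  Q(1)·log₂(Q(1)/P(1)) = (1/4)·log₂((1/4)/(1/60)) = 0.97672
  Q(2)·log₂(Q(2)/P(2)) = (1/4)·log₂((1/4)/(17/60)) = -0.04514
  Q(3)·log₂(Q(3)/P(3)) = (1/4)·log₂((1/4)/(37/60)) = -0.32564
  Q(4)·log₂(Q(4)/P(4)) = (1/4)·log₂((1/4)/(1/12)) = 0.39624

D_KL(Q||P) = 0.97672 - 0.04514 - 0.32564 + 0.39624 = 1.00218 ≈ 1.0022 bits

These are NOT equal (difference: 0.3450 bits). KL divergence is asymmetric: D_KL(P||Q) ≠ D_KL(Q||P) in general.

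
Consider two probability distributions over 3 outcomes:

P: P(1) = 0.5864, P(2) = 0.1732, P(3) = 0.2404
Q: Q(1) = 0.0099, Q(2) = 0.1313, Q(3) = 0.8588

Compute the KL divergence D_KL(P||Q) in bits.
3.0805 bits

D_KL(P||Q) = Σ P(x) log₂(P(x)/Q(x))

Computing term by term:
  P(1)·log₂(P(1)/Q(1)) = 0.5864·log₂(0.5864/0.0099) = 3.45291
  P(2)·log₂(P(2)/Q(2)) = 0.1732·log₂(0.1732/0.1313) = 0.06921
  P(3)·log₂(P(3)/Q(3)) = 0.2404·log₂(0.2404/0.8588) = -0.44159

D_KL(P||Q) = 3.45291 + 0.06921 - 0.44159 = 3.08053 ≈ 3.0805 bits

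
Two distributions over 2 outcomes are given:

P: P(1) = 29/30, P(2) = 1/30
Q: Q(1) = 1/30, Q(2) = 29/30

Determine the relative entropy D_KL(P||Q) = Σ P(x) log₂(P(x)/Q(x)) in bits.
4.5341 bits

D_KL(P||Q) = Σ P(x) log₂(P(x)/Q(x))

Computing term by term:
  P(1)·log₂(P(1)/Q(1)) = (29/30)·log₂((29/30)/(1/30)) = 4.69605
  P(2)·log₂(P(2)/Q(2)) = (1/30)·log₂((1/30)/(29/30)) = -0.16193

D_KL(P||Q) = 4.69605 - 0.16193 = 4.53412 ≈ 4.5341 bits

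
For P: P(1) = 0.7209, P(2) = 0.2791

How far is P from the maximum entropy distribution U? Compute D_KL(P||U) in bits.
0.1458 bits

U(i) = 1/2 for all i

D_KL(P||U) = Σ P(x) log₂(P(x) / (1/2))
           = Σ P(x) log₂(P(x)) + log₂(2)
           = log₂(2) - H(P)

H(P) = -Σ P(x) log₂(P(x)):
  -P(1)·log₂(P(1)) = -(0.7209)·log₂(0.7209) = 0.34036
  -P(2)·log₂(P(2)) = -(0.2791)·log₂(0.2791) = 0.51386
H(P) = 0.34036 + 0.51386 = 0.85422 bits

log₂(2) = 1.00000 bits

D_KL(P||U) = 1.00000 - 0.85422 = 0.14578 ≈ 0.1458 bits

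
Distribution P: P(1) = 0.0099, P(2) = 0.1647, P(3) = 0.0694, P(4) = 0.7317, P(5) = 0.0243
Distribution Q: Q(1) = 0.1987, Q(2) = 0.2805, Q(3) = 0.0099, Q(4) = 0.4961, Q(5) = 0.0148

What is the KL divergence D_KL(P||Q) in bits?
0.4532 bits

D_KL(P||Q) = Σ P(x) log₂(P(x)/Q(x))

Computing term by term:
  P(1)·log₂(P(1)/Q(1)) = 0.0099·log₂(0.0099/0.1987) = -0.04284
  P(2)·log₂(P(2)/Q(2)) = 0.1647·log₂(0.1647/0.2805) = -0.12652
  P(3)·log₂(P(3)/Q(3)) = 0.0694·log₂(0.0694/0.0099) = 0.19497
  P(4)·log₂(P(4)/Q(4)) = 0.7317·log₂(0.7317/0.4961) = 0.41021
  P(5)·log₂(P(5)/Q(5)) = 0.0243·log₂(0.0243/0.0148) = 0.01738

D_KL(P||Q) = -0.04284 - 0.12652 + 0.19497 + 0.41021 + 0.01738 = 0.45320 ≈ 0.4532 bits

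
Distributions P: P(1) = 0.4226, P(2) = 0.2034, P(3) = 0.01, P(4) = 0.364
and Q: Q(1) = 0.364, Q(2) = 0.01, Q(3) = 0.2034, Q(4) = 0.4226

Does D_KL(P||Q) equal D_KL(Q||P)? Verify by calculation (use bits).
D_KL(P||Q) = 0.8532 bits, D_KL(Q||P) = 0.8532 bits. Yes — for this pair D_KL(P||Q) = D_KL(Q||P).

D_KL(P||Q) = Σ P(x) log₂(P(x)/Q(x))

Computing term by term:
  P(1)·log₂(P(1)/Q(1)) = 0.4226·log₂(0.4226/0.364) = 0.09101
  P(2)·log₂(P(2)/Q(2)) = 0.2034·log₂(0.2034/0.01) = 0.88403
  P(3)·log₂(P(3)/Q(3)) = 0.01·log₂(0.01/0.2034) = -0.04346
  P(4)·log₂(P(4)/Q(4)) = 0.364·log₂(0.364/0.4226) = -0.07839

D_KL(P||Q) = 0.09101 + 0.88403 - 0.04346 - 0.07839 = 0.85319 ≈ 0.8532 bits

D_KL(Q||P) = Σ Q(x) log₂(Q(x)/P(x))

Computing term by term:
  Q(1)·log₂(Q(1)/P(1)) = 0.364·log₂(0.364/0.4226) = -0.07839
  Q(2)·log₂(Q(2)/P(2)) = 0.01·log₂(0.01/0.2034) = -0.04346
  Q(3)·log₂(Q(3)/P(3)) = 0.2034·log₂(0.2034/0.01) = 0.88403
  Q(4)·log₂(Q(4)/P(4)) = 0.4226·log₂(0.4226/0.364) = 0.09101

D_KL(Q||P) = -0.07839 - 0.04346 + 0.88403 + 0.09101 = 0.85319 ≈ 0.8532 bits

These ARE equal here. Q is P with outcomes relabeled (Q(1) = P(4), Q(2) = P(3), Q(3) = P(2), Q(4) = P(1)) by a relabeling that is its own inverse, so the two sums contain exactly the same terms in a different order. This is a special case — KL divergence is not symmetric in general: D_KL(P||Q) ≠ D_KL(Q||P) for most P, Q.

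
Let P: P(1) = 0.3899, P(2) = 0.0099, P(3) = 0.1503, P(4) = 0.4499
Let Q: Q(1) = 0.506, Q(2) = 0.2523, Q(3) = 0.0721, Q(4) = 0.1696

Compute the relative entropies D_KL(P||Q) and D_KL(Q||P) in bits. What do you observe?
D_KL(P||Q) = 0.5996 bits, D_KL(Q||P) = 1.0538 bits. The two directions give different values (D_KL(Q||P) exceeds D_KL(P||Q) by 0.4542 bits): KL divergence is asymmetric.

D_KL(P||Q) = Σ P(x) log₂(P(x)/Q(x))

Computing term by term:
  P(1)·log₂(P(1)/Q(1)) = 0.3899·log₂(0.3899/0.506) = -0.14662
  P(2)·log₂(P(2)/Q(2)) = 0.0099·log₂(0.0099/0.2523) = -0.04625
  P(3)·log₂(P(3)/Q(3)) = 0.1503·log₂(0.1503/0.0721) = 0.15928
  P(4)·log₂(P(4)/Q(4)) = 0.4499·log₂(0.4499/0.1696) = 0.63322

D_KL(P||Q) = -0.14662 - 0.04625 + 0.15928 + 0.63322 = 0.59963 ≈ 0.5996 bits

D_KL(Q||P) = Σ Q(x) log₂(Q(x)/P(x))

Computing term by term:
  Q(1)·log₂(Q(1)/P(1)) = 0.506·log₂(0.506/0.3899) = 0.19027
  Q(2)·log₂(Q(2)/P(2)) = 0.2523·log₂(0.2523/0.0099) = 1.17864
  Q(3)·log₂(Q(3)/P(3)) = 0.0721·log₂(0.0721/0.1503) = -0.07641
  Q(4)·log₂(Q(4)/P(4)) = 0.1696·log₂(0.1696/0.4499) = -0.23871

D_KL(Q||P) = 0.19027 + 1.17864 - 0.07641 - 0.23871 = 1.05379 ≈ 1.0538 bits

These are NOT equal (difference: 0.4542 bits). KL divergence is asymmetric: D_KL(P||Q) ≠ D_KL(Q||P) in general.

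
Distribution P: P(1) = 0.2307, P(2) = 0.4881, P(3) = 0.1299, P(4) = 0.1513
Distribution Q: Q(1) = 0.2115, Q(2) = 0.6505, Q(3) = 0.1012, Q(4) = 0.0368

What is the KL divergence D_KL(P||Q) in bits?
0.1821 bits

D_KL(P||Q) = Σ P(x) log₂(P(x)/Q(x))

Computing term by term:
  P(1)·log₂(P(1)/Q(1)) = 0.2307·log₂(0.2307/0.2115) = 0.02892
  P(2)·log₂(P(2)/Q(2)) = 0.4881·log₂(0.4881/0.6505) = -0.20226
  P(3)·log₂(P(3)/Q(3)) = 0.1299·log₂(0.1299/0.1012) = 0.04679
  P(4)·log₂(P(4)/Q(4)) = 0.1513·log₂(0.1513/0.0368) = 0.30860

D_KL(P||Q) = 0.02892 - 0.20226 + 0.04679 + 0.30860 = 0.18205 ≈ 0.1821 bits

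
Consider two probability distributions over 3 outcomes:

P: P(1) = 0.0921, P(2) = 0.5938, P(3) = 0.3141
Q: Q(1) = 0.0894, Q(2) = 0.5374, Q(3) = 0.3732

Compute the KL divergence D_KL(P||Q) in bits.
0.0113 bits

D_KL(P||Q) = Σ P(x) log₂(P(x)/Q(x))

Computing term by term:
  P(1)·log₂(P(1)/Q(1)) = 0.0921·log₂(0.0921/0.0894) = 0.00395
  P(2)·log₂(P(2)/Q(2)) = 0.5938·log₂(0.5938/0.5374) = 0.08550
  P(3)·log₂(P(3)/Q(3)) = 0.3141·log₂(0.3141/0.3732) = -0.07812

D_KL(P||Q) = 0.00395 + 0.08550 - 0.07812 = 0.01133 ≈ 0.0113 bits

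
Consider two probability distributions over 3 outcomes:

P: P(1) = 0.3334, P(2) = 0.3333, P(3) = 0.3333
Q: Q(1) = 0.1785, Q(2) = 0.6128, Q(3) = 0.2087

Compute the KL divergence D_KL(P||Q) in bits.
0.2328 bits

D_KL(P||Q) = Σ P(x) log₂(P(x)/Q(x))

Computing term by term:
  P(1)·log₂(P(1)/Q(1)) = 0.3334·log₂(0.3334/0.1785) = 0.30050
  P(2)·log₂(P(2)/Q(2)) = 0.3333·log₂(0.3333/0.6128) = -0.29284
  P(3)·log₂(P(3)/Q(3)) = 0.3333·log₂(0.3333/0.2087) = 0.22511

D_KL(P||Q) = 0.30050 - 0.29284 + 0.22511 = 0.23277 ≈ 0.2328 bits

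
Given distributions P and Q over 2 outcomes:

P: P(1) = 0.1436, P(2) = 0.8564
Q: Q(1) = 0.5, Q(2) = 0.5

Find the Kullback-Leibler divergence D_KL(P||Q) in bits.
0.4064 bits

D_KL(P||Q) = Σ P(x) log₂(P(x)/Q(x))

Computing term by term:
  P(1)·log₂(P(1)/Q(1)) = 0.1436·log₂(0.1436/0.5) = -0.25846
  P(2)·log₂(P(2)/Q(2)) = 0.8564·log₂(0.8564/0.5) = 0.66487

D_KL(P||Q) = -0.25846 + 0.66487 = 0.40641 ≈ 0.4064 bits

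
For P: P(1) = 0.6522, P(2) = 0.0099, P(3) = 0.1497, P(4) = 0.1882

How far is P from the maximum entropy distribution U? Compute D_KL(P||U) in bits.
0.6683 bits

U(i) = 1/4 for all i

D_KL(P||U) = Σ P(x) log₂(P(x) / (1/4))
           = Σ P(x) log₂(P(x)) + log₂(4)
           = log₂(4) - H(P)

H(P) = -Σ P(x) log₂(P(x)):
  -P(1)·log₂(P(1)) = -(0.6522)·log₂(0.6522) = 0.40216
  -P(2)·log₂(P(2)) = -(0.0099)·log₂(0.0099) = 0.06592
  -P(3)·log₂(P(3)) = -(0.1497)·log₂(0.1497) = 0.41016
  -P(4)·log₂(P(4)) = -(0.1882)·log₂(0.1882) = 0.45350
H(P) = 0.40216 + 0.06592 + 0.41016 + 0.45350 = 1.33174 bits

log₂(4) = 2.00000 bits

D_KL(P||U) = 2.00000 - 1.33174 = 0.66826 ≈ 0.6683 bits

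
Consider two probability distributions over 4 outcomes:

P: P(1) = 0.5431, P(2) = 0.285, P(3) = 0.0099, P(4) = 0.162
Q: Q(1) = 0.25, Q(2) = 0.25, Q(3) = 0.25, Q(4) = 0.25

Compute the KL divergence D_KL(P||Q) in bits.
0.5142 bits

D_KL(P||Q) = Σ P(x) log₂(P(x)/Q(x))

Computing term by term:
  P(1)·log₂(P(1)/Q(1)) = 0.5431·log₂(0.5431/0.25) = 0.60789
  P(2)·log₂(P(2)/Q(2)) = 0.285·log₂(0.285/0.25) = 0.05387
  P(3)·log₂(P(3)/Q(3)) = 0.0099·log₂(0.0099/0.25) = -0.04612
  P(4)·log₂(P(4)/Q(4)) = 0.162·log₂(0.162/0.25) = -0.10140

D_KL(P||Q) = 0.60789 + 0.05387 - 0.04612 - 0.10140 = 0.51424 ≈ 0.5142 bits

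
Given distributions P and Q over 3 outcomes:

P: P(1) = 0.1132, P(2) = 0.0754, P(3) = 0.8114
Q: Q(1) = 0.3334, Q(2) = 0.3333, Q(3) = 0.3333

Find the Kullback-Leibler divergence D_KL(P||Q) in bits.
0.7034 bits

D_KL(P||Q) = Σ P(x) log₂(P(x)/Q(x))

Computing term by term:
  P(1)·log₂(P(1)/Q(1)) = 0.1132·log₂(0.1132/0.3334) = -0.17641
  P(2)·log₂(P(2)/Q(2)) = 0.0754·log₂(0.0754/0.3333) = -0.16167
  P(3)·log₂(P(3)/Q(3)) = 0.8114·log₂(0.8114/0.3333) = 1.04151

D_KL(P||Q) = -0.17641 - 0.16167 + 1.04151 = 0.70343 ≈ 0.7034 bits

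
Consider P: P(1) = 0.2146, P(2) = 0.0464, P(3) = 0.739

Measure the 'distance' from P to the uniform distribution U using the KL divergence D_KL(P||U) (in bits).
0.5805 bits

U(i) = 1/3 for all i

D_KL(P||U) = Σ P(x) log₂(P(x) / (1/3))
           = Σ P(x) log₂(P(x)) + log₂(3)
           = log₂(3) - H(P)

H(P) = -Σ P(x) log₂(P(x)):
  -P(1)·log₂(P(1)) = -(0.2146)·log₂(0.2146) = 0.47647
  -P(2)·log₂(P(2)) = -(0.0464)·log₂(0.0464) = 0.20554
  -P(3)·log₂(P(3)) = -(0.739)·log₂(0.739) = 0.32247
H(P) = 0.47647 + 0.20554 + 0.32247 = 1.00448 bits

log₂(3) = 1.58496 bits

D_KL(P||U) = 1.58496 - 1.00448 = 0.58048 ≈ 0.5805 bits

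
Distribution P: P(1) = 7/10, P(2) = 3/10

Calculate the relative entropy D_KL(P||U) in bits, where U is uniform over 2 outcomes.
0.1187 bits

U(i) = 1/2 for all i

D_KL(P||U) = Σ P(x) log₂(P(x) / (1/2))
           = Σ P(x) log₂(P(x)) + log₂(2)
           = log₂(2) - H(P)

H(P) = -Σ P(x) log₂(P(x)):
  -P(1)·log₂(P(1)) = -(7/10)·log₂(7/10) = 0.36020
  -P(2)·log₂(P(2)) = -(3/10)·log₂(3/10) = 0.52109
H(P) = 0.36020 + 0.52109 = 0.88129 bits

log₂(2) = 1.00000 bits

D_KL(P||U) = 1.00000 - 0.88129 = 0.11871 ≈ 0.1187 bits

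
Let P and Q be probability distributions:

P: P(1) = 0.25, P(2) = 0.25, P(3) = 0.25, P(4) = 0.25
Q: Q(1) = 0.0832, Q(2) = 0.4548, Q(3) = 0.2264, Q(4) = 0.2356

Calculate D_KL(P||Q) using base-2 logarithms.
0.2382 bits

D_KL(P||Q) = Σ P(x) log₂(P(x)/Q(x))

Computing term by term:
  P(1)·log₂(P(1)/Q(1)) = 0.25·log₂(0.25/0.0832) = 0.39682
  P(2)·log₂(P(2)/Q(2)) = 0.25·log₂(0.25/0.4548) = -0.21583
  P(3)·log₂(P(3)/Q(3)) = 0.25·log₂(0.25/0.2264) = 0.03576
  P(4)·log₂(P(4)/Q(4)) = 0.25·log₂(0.25/0.2356) = 0.02140

D_KL(P||Q) = 0.39682 - 0.21583 + 0.03576 + 0.02140 = 0.23815 ≈ 0.2382 bits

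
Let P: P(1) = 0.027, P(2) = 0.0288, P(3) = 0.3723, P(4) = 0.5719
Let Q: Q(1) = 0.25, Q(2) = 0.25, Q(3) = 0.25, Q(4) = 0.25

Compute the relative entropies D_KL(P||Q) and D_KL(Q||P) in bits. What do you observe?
D_KL(P||Q) = 0.7202 bits, D_KL(Q||P) = 1.1401 bits. The two directions give different values (D_KL(Q||P) exceeds D_KL(P||Q) by 0.4199 bits): KL divergence is asymmetric.

D_KL(P||Q) = Σ P(x) log₂(P(x)/Q(x))

Computing term by term:
  P(1)·log₂(P(1)/Q(1)) = 0.027·log₂(0.027/0.25) = -0.08669
  P(2)·log₂(P(2)/Q(2)) = 0.0288·log₂(0.0288/0.25) = -0.08979
  P(3)·log₂(P(3)/Q(3)) = 0.3723·log₂(0.3723/0.25) = 0.21390
  P(4)·log₂(P(4)/Q(4)) = 0.5719·log₂(0.5719/0.25) = 0.68275

D_KL(P||Q) = -0.08669 - 0.08979 + 0.21390 + 0.68275 = 0.72017 ≈ 0.7202 bits

D_KL(Q||P) = Σ Q(x) log₂(Q(x)/P(x))

Computing term by term:
  Q(1)·log₂(Q(1)/P(1)) = 0.25·log₂(0.25/0.027) = 0.80272
  Q(2)·log₂(Q(2)/P(2)) = 0.25·log₂(0.25/0.0288) = 0.77945
  Q(3)·log₂(Q(3)/P(3)) = 0.25·log₂(0.25/0.3723) = -0.14363
  Q(4)·log₂(Q(4)/P(4)) = 0.25·log₂(0.25/0.5719) = -0.29846

D_KL(Q||P) = 0.80272 + 0.77945 - 0.14363 - 0.29846 = 1.14008 ≈ 1.1401 bits

These are NOT equal (difference: 0.4199 bits). KL divergence is asymmetric: D_KL(P||Q) ≠ D_KL(Q||P) in general.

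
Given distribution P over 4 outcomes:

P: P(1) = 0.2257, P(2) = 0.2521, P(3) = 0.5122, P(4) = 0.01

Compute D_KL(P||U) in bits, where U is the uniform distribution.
0.4533 bits

U(i) = 1/4 for all i

D_KL(P||U) = Σ P(x) log₂(P(x) / (1/4))
           = Σ P(x) log₂(P(x)) + log₂(4)
           = log₂(4) - H(P)

H(P) = -Σ P(x) log₂(P(x)):
  -P(1)·log₂(P(1)) = -(0.2257)·log₂(0.2257) = 0.48470
  -P(2)·log₂(P(2)) = -(0.2521)·log₂(0.2521) = 0.50116
  -P(3)·log₂(P(3)) = -(0.5122)·log₂(0.5122) = 0.49439
  -P(4)·log₂(P(4)) = -(0.01)·log₂(0.01) = 0.06644
H(P) = 0.48470 + 0.50116 + 0.49439 + 0.06644 = 1.54669 bits

log₂(4) = 2.00000 bits

D_KL(P||U) = 2.00000 - 1.54669 = 0.45331 ≈ 0.4533 bits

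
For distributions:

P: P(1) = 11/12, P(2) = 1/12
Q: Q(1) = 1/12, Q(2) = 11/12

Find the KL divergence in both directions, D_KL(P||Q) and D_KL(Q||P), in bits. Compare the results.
D_KL(P||Q) = 2.8829 bits, D_KL(Q||P) = 2.8829 bits. The two directions give exactly the same value for this pair.

D_KL(P||Q) = Σ P(x) log₂(P(x)/Q(x))

Computing term by term:
  P(1)·log₂(P(1)/Q(1)) = (11/12)·log₂((11/12)/(1/12)) = 3.17115
  P(2)·log₂(P(2)/Q(2)) = (1/12)·log₂((1/12)/(11/12)) = -0.28829

D_KL(P||Q) = 3.17115 - 0.28829 = 2.88286 ≈ 2.8829 bits

D_KL(Q||P) = Σ Q(x) log₂(Q(x)/P(x))

Computing term by term:
  Q(1)·log₂(Q(1)/P(1)) = (1/12)·log₂((1/12)/(11/12)) = -0.28829
  Q(2)·log₂(Q(2)/P(2)) = (11/12)·log₂((11/12)/(1/12)) = 3.17115

D_KL(Q||P) = -0.28829 + 3.17115 = 2.88286 ≈ 2.8829 bits

These ARE equal here. Q is P with outcomes relabeled (Q(1) = P(2), Q(2) = P(1)) by a relabeling that is its own inverse, so the two sums contain exactly the same terms in a different order. This is a special case — KL divergence is not symmetric in general: D_KL(P||Q) ≠ D_KL(Q||P) for most P, Q.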